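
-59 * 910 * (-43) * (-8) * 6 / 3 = -36938720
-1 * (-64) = 64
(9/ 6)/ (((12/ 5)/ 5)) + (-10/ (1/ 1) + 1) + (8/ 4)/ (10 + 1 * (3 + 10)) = -1065/ 184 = -5.79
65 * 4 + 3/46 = 260.07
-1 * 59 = -59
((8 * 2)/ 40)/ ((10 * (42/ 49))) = 7/ 150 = 0.05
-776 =-776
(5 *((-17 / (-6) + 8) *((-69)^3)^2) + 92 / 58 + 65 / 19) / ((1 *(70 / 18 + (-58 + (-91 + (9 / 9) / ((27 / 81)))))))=-57976335161239887 / 1409458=-41133779907.77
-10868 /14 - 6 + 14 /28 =-10945 /14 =-781.79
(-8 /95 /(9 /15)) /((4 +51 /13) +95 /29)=-1508 /120327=-0.01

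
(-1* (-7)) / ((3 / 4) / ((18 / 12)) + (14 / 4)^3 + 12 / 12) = 56 / 355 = 0.16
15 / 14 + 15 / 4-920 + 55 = -24085 / 28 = -860.18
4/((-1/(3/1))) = -12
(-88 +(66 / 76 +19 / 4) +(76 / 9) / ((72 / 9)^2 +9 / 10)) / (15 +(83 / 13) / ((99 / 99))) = -474665633 / 123408648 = -3.85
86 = 86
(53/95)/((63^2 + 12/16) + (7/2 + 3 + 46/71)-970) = 15052/81126105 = 0.00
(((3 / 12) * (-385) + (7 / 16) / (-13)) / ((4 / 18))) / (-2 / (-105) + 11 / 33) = -18925515 / 15392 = -1229.57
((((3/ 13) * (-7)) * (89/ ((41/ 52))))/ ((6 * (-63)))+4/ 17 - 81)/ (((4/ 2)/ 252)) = -7050554/ 697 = -10115.57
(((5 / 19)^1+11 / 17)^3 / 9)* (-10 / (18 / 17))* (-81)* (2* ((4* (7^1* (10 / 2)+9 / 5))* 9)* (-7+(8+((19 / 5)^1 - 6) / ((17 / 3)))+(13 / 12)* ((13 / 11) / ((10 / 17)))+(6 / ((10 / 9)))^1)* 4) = 2061990148393728 / 370680937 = 5562708.90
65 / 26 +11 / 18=28 / 9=3.11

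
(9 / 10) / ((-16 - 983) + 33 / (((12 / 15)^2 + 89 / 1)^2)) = -15066243 / 16723460980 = -0.00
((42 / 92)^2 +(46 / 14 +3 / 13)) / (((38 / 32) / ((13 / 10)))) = 1434502 / 351785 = 4.08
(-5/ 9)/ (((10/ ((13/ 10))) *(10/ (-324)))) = 117/ 50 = 2.34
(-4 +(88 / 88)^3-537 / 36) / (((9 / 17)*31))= -3655 / 3348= -1.09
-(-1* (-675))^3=-307546875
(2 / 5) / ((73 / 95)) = 38 / 73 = 0.52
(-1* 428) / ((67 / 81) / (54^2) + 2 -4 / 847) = -85624829136 / 399227989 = -214.48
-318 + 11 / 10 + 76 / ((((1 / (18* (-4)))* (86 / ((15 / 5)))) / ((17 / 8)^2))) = -1178.86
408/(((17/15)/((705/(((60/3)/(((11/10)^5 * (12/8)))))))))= 613121157/20000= 30656.06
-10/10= -1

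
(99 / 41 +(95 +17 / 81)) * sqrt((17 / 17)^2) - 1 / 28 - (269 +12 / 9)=-16063169 / 92988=-172.74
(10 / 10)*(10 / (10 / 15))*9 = 135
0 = 0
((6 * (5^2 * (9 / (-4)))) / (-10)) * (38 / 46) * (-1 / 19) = -135 / 92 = -1.47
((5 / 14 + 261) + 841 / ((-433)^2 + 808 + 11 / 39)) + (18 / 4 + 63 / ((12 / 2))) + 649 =23784179864 / 25702579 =925.36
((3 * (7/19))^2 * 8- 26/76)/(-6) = -1.57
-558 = -558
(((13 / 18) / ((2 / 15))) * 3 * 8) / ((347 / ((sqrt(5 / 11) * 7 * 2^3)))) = 14.14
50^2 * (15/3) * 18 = 225000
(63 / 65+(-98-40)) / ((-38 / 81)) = 721467 / 2470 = 292.09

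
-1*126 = -126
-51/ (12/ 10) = -42.50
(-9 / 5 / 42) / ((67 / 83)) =-0.05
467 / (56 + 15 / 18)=2802 / 341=8.22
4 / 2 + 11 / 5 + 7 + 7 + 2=101 / 5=20.20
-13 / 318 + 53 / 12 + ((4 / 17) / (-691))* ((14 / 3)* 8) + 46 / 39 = 179438923 / 32374732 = 5.54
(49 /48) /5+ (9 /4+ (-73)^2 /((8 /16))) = 2558509 /240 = 10660.45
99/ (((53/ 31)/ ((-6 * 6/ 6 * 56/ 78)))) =-171864/ 689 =-249.44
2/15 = 0.13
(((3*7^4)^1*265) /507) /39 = 636265 /6591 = 96.54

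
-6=-6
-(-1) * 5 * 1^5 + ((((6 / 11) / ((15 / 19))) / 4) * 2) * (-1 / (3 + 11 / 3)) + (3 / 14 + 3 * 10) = 270751 / 7700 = 35.16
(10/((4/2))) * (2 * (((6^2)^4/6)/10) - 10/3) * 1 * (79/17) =66340882/51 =1300801.61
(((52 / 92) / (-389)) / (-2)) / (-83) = -13 / 1485202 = -0.00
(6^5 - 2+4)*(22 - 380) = -2784524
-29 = -29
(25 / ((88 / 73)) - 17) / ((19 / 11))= 329 / 152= 2.16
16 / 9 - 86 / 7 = -662 / 63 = -10.51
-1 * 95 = -95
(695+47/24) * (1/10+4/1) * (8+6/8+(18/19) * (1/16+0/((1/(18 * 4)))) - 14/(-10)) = 5321176513/182400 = 29173.12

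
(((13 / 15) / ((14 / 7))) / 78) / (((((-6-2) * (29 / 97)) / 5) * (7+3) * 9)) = -97 / 751680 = -0.00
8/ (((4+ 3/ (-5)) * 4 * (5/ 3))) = 6/ 17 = 0.35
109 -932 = -823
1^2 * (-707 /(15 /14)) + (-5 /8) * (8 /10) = -19811 /30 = -660.37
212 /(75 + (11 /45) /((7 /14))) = 9540 /3397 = 2.81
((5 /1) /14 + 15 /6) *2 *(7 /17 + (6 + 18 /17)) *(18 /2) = 45720 /119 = 384.20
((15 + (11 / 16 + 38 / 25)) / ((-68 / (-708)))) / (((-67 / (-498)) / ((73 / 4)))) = 22144875507 / 911200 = 24302.98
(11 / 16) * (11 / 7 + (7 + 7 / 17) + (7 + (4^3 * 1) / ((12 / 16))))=198935 / 2856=69.66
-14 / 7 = -2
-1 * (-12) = 12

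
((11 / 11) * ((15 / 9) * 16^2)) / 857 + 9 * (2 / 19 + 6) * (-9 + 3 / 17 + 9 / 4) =-299537417 / 830433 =-360.70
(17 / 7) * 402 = 6834 / 7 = 976.29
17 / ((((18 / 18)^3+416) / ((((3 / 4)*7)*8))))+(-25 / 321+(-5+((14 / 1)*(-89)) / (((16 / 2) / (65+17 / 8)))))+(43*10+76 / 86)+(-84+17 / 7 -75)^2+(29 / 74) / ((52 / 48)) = 14487.77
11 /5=2.20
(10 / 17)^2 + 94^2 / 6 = 1277102 / 867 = 1473.01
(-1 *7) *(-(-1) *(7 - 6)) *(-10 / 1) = 70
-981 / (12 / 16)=-1308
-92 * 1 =-92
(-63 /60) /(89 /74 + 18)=-111 /2030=-0.05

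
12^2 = 144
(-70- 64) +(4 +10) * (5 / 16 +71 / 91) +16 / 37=-455101 / 3848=-118.27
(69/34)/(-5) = -69/170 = -0.41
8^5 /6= 16384 /3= 5461.33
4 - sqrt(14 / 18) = 4 - sqrt(7) / 3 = 3.12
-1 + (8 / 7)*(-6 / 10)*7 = -29 / 5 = -5.80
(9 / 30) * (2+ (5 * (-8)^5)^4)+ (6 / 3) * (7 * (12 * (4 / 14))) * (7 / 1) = 1080863910568919041683 / 5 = 216172782113783808336.60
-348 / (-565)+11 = 6563 / 565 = 11.62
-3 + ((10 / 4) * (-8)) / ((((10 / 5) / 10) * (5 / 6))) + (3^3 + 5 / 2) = -93.50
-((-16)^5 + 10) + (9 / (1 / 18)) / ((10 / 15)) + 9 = 1048818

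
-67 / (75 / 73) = -4891 / 75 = -65.21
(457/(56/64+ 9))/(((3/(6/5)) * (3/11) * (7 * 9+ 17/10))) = 160864/153339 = 1.05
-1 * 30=-30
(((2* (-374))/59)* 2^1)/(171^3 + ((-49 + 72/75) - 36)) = -18700/3687593633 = -0.00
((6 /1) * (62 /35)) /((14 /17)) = 3162 /245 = 12.91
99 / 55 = 9 / 5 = 1.80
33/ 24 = 11/ 8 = 1.38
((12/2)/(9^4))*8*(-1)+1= 0.99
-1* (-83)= 83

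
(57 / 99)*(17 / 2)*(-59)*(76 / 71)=-724166 / 2343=-309.08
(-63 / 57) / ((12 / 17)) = -119 / 76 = -1.57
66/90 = 11/15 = 0.73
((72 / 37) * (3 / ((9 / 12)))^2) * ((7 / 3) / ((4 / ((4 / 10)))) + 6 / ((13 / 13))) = 35904 / 185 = 194.08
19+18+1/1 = 38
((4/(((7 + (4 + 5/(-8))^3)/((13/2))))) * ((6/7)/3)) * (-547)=-14563328/162869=-89.42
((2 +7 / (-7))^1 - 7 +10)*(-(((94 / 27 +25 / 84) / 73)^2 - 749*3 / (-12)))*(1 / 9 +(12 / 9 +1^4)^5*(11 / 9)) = -26394333729169640 / 416311216083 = -63400.49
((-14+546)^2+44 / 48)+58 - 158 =3395099 / 12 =282924.92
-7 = -7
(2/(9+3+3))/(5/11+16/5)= 0.04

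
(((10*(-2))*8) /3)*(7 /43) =-1120 /129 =-8.68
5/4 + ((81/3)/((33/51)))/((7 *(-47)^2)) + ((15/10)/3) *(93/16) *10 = 82502449/2721488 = 30.32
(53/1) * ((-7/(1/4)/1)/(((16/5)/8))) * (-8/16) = 1855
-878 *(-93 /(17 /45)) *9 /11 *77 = 13617005.29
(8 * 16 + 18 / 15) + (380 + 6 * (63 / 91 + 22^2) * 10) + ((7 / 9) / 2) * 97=34665299 / 1170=29628.46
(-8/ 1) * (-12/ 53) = 96/ 53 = 1.81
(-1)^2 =1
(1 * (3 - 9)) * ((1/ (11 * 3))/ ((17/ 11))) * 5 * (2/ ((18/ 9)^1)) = -10/ 17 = -0.59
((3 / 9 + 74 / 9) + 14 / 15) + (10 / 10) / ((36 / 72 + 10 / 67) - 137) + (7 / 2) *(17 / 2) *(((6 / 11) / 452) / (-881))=6208645539323 / 654815830680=9.48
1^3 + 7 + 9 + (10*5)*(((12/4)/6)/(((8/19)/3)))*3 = 4411/8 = 551.38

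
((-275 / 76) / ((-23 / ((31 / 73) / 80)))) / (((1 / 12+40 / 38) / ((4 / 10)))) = 1023 / 3478888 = 0.00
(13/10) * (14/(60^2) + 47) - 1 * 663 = -10834109/18000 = -601.89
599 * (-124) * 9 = -668484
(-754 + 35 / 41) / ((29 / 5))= -154395 / 1189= -129.85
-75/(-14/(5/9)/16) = 1000/21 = 47.62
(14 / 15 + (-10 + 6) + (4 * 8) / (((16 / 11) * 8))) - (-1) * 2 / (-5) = -0.72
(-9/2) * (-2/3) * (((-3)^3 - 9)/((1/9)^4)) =-708588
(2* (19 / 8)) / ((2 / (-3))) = -57 / 8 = -7.12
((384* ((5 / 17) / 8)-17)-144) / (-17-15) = 2497 / 544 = 4.59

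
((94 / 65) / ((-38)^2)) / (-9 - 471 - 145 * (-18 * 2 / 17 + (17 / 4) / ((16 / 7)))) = -25568 / 11298280175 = -0.00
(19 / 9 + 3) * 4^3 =2944 / 9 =327.11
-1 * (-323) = 323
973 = 973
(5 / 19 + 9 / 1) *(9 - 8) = 176 / 19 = 9.26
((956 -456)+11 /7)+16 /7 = 3527 /7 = 503.86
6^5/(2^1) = 3888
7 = 7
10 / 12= 5 / 6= 0.83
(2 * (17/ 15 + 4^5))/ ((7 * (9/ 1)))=30754/ 945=32.54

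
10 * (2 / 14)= 10 / 7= 1.43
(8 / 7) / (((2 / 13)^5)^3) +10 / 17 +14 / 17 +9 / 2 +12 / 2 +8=870160181249248341 / 487424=1785222273111.80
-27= -27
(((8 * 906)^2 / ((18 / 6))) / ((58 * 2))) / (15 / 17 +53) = 18605616 / 6641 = 2801.63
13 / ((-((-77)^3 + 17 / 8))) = 104 / 3652247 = 0.00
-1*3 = -3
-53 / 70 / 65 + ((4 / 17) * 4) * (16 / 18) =574291 / 696150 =0.82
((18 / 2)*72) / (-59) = -648 / 59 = -10.98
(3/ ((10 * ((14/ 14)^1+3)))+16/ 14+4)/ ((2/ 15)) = 4383/ 112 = 39.13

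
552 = 552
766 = 766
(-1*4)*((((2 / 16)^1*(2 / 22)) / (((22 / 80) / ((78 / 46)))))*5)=-3900 / 2783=-1.40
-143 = -143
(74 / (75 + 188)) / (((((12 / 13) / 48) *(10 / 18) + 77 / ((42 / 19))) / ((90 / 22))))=1558440 / 47176151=0.03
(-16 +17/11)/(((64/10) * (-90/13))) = 689/2112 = 0.33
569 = 569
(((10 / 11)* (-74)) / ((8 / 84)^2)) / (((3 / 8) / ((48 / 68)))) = -2610720 / 187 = -13961.07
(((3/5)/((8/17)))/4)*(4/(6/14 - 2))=-357/440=-0.81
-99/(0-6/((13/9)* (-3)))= -143/2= -71.50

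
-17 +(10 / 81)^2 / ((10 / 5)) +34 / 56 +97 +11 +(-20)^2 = 90313565 / 183708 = 491.61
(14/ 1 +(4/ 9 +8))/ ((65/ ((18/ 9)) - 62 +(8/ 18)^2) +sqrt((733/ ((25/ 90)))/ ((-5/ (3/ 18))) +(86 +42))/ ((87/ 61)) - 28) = -709656572700/ 1800948934789 - 1736662680 * sqrt(1001)/ 1800948934789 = -0.42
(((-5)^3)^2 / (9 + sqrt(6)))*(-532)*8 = -7980000 + 2660000*sqrt(6) / 3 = -5808119.09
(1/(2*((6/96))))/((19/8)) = 64/19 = 3.37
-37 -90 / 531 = -37.17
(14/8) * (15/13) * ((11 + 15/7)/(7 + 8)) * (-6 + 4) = -46/13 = -3.54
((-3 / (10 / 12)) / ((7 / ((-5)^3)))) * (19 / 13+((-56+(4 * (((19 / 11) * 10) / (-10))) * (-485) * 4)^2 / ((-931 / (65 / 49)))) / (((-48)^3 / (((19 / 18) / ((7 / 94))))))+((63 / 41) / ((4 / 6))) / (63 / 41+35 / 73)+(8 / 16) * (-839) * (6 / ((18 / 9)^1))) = -5419715066824036075 / 68914082004768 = -78644.52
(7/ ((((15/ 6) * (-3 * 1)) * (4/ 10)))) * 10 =-70/ 3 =-23.33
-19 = -19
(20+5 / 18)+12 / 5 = 2041 / 90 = 22.68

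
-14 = -14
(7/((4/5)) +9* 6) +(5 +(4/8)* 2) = 275/4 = 68.75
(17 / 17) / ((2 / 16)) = 8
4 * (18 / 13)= 5.54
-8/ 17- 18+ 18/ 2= -161/ 17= -9.47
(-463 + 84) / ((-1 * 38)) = 379 / 38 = 9.97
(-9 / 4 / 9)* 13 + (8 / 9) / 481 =-56245 / 17316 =-3.25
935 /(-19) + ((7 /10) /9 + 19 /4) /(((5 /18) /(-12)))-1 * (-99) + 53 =-50241 /475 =-105.77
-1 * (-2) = 2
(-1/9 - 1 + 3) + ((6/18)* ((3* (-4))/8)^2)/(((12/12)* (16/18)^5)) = 3822547/1179648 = 3.24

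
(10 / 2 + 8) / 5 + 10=63 / 5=12.60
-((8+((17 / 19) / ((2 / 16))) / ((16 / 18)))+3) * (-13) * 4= 18824 / 19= 990.74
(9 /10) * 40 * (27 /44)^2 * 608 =997272 /121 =8241.92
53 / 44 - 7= -255 / 44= -5.80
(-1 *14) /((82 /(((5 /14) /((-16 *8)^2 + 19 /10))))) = -25 /6718219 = -0.00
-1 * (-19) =19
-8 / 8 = -1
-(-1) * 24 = 24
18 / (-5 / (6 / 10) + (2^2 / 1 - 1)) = -27 / 8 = -3.38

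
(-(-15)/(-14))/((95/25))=-75/266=-0.28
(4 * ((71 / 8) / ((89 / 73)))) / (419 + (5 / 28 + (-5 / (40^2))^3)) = 594427904000 / 8557305855377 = 0.07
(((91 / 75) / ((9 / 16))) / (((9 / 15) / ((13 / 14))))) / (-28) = -338 / 2835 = -0.12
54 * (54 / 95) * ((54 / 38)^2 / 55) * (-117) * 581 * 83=-6358601.93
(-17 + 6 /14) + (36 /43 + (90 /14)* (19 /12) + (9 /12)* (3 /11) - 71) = -76.35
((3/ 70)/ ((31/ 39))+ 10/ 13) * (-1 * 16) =-13.17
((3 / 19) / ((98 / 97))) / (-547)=-291 / 1018514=-0.00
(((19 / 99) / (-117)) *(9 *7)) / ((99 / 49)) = -6517 / 127413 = -0.05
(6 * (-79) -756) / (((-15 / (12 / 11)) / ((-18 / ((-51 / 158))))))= 932832 / 187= 4988.41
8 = 8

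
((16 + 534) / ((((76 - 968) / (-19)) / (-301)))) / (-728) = 224675 / 46384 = 4.84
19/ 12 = 1.58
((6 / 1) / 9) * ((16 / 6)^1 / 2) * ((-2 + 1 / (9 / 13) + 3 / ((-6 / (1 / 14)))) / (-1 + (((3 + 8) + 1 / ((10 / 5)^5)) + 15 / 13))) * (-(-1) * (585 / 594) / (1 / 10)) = -40289600 / 87062283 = -0.46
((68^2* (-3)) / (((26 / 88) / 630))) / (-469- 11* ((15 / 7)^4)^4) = 399347498141278768620 / 29358906751394569271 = 13.60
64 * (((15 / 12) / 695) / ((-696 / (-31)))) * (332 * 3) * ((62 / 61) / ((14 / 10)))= 6381040 / 1721237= 3.71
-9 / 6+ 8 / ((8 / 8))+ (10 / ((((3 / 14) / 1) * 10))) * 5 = 29.83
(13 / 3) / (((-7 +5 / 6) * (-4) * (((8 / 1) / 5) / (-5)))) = -325 / 592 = -0.55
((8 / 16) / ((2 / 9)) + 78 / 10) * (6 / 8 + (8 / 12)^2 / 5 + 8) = 106597 / 1200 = 88.83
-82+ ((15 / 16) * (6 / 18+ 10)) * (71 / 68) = -78211 / 1088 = -71.89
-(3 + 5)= -8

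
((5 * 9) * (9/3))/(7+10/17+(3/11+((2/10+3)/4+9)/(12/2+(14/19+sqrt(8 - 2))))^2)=14.39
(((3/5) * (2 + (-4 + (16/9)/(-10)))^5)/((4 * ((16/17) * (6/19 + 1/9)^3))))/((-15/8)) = 53.52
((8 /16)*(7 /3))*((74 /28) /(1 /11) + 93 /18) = 719 /18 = 39.94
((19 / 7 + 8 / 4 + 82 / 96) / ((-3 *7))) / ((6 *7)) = -0.01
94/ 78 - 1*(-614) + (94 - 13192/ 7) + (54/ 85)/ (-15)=-136376789/ 116025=-1175.41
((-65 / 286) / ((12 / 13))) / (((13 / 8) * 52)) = -5 / 1716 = -0.00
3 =3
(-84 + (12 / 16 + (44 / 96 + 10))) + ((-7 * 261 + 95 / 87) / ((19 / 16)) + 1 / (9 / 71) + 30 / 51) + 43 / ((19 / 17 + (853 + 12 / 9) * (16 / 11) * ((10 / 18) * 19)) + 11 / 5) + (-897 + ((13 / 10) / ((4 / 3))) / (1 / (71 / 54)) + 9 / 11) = -309862010070058277 / 124102766276720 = -2496.82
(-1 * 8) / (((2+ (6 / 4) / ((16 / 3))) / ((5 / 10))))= -128 / 73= -1.75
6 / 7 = 0.86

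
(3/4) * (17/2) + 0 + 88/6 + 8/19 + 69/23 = 11155/456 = 24.46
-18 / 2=-9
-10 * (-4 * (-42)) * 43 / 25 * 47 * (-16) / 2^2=2716224 / 5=543244.80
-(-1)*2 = 2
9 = 9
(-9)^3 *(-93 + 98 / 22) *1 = 710046 / 11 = 64549.64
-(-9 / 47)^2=-0.04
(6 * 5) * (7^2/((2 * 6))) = 245/2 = 122.50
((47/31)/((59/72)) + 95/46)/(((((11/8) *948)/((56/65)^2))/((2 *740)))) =305785163264/92670025305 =3.30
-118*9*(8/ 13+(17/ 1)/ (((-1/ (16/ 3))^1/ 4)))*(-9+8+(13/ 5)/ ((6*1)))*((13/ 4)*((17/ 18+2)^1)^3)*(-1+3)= -52711241743/ 1458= -36153115.05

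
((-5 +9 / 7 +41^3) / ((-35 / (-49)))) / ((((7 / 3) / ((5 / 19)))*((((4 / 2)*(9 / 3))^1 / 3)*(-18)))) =-160807 / 532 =-302.27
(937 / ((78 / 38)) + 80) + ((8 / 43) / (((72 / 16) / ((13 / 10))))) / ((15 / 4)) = 202435433 / 377325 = 536.50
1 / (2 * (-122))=-1 / 244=-0.00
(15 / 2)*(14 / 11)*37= 3885 / 11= 353.18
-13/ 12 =-1.08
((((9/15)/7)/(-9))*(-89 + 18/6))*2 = 172/105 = 1.64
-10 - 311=-321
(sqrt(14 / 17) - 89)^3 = -11988211 / 17 + 403985 * sqrt(238) / 289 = -683623.56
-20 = -20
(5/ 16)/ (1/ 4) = 5/ 4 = 1.25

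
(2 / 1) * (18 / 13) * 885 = 31860 / 13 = 2450.77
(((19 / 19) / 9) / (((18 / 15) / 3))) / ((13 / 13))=5 / 18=0.28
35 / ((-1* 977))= -35 / 977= -0.04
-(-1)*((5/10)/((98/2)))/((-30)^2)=1/88200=0.00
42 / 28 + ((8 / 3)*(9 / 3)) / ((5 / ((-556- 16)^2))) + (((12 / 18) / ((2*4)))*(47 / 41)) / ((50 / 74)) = 6439001309 / 12300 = 523496.04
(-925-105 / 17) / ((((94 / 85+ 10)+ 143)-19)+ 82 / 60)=-474900 / 69601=-6.82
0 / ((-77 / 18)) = 0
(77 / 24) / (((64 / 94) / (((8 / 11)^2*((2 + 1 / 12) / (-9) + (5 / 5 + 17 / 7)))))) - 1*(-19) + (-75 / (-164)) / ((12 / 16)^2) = 16238183 / 584496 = 27.78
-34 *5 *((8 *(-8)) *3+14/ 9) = 291380/ 9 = 32375.56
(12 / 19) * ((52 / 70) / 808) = 39 / 67165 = 0.00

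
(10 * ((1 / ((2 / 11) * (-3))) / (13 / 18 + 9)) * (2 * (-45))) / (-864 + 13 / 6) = -7128 / 36197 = -0.20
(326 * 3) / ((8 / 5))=2445 / 4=611.25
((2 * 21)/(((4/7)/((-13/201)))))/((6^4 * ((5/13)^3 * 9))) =-1399489/195372000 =-0.01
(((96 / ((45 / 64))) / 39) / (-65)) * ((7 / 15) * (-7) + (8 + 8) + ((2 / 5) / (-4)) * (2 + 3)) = -375808 / 570375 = -0.66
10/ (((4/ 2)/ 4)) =20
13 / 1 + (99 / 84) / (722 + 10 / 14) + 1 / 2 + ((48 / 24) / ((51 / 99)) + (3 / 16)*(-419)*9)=-949030743 / 1376048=-689.68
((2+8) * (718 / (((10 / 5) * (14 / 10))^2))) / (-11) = -44875 / 539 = -83.26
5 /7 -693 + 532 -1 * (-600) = 3078 /7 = 439.71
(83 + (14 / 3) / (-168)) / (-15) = -2987 / 540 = -5.53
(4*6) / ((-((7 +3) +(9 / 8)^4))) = -2.07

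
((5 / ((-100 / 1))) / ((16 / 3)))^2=9 / 102400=0.00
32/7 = 4.57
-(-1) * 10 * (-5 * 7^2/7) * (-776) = 271600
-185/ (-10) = 37/ 2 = 18.50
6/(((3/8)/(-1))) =-16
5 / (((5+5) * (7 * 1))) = 1 / 14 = 0.07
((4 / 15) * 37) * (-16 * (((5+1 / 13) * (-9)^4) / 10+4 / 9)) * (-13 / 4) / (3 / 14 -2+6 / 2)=16152292576 / 11475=1407607.20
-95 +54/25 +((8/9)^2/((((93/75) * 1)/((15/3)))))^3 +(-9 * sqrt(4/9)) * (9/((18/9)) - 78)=150603110465024/395803970775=380.50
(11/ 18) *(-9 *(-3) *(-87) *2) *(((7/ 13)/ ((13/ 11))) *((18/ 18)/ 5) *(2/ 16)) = -221067/ 6760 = -32.70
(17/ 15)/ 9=17/ 135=0.13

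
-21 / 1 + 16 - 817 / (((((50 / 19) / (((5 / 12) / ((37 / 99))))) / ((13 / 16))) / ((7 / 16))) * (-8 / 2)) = 39037969 / 1515520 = 25.76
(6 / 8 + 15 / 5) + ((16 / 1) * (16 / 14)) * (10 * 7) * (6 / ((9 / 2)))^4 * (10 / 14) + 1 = 6564373 / 2268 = 2894.34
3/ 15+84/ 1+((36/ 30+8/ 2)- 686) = -2983/ 5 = -596.60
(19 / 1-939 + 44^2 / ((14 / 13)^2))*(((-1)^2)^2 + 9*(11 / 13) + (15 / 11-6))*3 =62674212 / 7007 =8944.51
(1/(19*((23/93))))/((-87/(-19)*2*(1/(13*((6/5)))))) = 1209/3335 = 0.36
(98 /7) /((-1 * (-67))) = 14 /67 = 0.21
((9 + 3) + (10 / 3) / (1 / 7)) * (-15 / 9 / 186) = -265 / 837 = -0.32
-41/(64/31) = -1271/64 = -19.86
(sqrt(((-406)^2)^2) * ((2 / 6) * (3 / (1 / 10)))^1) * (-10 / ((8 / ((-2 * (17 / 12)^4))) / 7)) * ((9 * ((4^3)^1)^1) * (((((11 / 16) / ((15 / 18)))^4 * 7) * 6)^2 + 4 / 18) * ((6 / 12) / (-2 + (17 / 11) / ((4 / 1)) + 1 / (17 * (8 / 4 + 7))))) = -25163722843389407164615171829 / 3190652928000000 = -7886700124153.84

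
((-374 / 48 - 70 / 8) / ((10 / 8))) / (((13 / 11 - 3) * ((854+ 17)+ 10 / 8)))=4367 / 523350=0.01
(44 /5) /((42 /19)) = 418 /105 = 3.98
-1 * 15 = -15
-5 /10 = -1 /2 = -0.50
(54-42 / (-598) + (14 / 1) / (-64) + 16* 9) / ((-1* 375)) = -1893043 / 3588000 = -0.53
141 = 141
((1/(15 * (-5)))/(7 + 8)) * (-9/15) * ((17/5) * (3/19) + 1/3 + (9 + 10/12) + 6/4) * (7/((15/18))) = 48692/890625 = 0.05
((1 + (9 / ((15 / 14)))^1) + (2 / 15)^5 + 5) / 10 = 5467516 / 3796875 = 1.44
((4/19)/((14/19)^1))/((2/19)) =19/7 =2.71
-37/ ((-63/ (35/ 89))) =185/ 801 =0.23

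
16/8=2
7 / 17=0.41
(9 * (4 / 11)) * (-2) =-72 / 11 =-6.55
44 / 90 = 22 / 45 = 0.49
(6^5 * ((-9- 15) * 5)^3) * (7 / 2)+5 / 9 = -423263231995 / 9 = -47029247999.44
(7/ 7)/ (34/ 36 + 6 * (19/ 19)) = 18/ 125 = 0.14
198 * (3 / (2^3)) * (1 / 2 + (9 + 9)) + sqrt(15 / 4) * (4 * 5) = 10 * sqrt(15) + 10989 / 8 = 1412.35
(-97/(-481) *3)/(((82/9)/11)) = 28809/39442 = 0.73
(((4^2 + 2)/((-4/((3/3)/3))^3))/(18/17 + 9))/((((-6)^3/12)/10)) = 85/147744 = 0.00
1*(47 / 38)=47 / 38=1.24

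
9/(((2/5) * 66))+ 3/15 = 119/220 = 0.54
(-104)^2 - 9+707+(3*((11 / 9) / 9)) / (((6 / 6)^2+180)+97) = 86424095 / 7506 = 11514.00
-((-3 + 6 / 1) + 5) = -8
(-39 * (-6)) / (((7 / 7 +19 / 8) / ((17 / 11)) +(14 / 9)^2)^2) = 2184340608 / 197831413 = 11.04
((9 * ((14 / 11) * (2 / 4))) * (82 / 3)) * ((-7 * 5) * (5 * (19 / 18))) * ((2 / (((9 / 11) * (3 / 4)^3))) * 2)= -335108.92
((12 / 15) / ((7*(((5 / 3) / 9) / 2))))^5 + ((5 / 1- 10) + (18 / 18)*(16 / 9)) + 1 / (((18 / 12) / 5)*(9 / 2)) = 1698227005427 / 4431533203125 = 0.38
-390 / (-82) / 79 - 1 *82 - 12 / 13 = -3489107 / 42107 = -82.86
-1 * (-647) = 647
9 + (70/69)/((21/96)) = 941/69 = 13.64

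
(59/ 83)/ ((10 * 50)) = 59/ 41500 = 0.00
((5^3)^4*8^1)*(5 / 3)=9765625000 / 3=3255208333.33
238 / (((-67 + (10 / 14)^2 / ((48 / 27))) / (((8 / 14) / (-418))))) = 53312 / 10931327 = 0.00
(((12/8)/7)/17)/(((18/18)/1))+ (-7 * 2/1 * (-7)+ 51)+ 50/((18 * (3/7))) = 999205/6426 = 155.49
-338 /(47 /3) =-21.57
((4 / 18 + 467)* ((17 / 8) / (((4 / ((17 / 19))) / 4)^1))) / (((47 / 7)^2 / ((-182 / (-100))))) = 35.86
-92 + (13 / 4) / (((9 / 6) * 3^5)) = -134123 / 1458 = -91.99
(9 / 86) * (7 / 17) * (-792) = -24948 / 731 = -34.13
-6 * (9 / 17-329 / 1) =33504 / 17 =1970.82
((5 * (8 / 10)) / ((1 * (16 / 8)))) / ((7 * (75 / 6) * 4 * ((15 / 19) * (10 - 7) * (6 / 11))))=209 / 47250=0.00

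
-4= -4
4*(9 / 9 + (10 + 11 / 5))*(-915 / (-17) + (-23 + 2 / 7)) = 977328 / 595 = 1642.57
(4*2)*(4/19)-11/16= 303/304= 1.00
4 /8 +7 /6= 1.67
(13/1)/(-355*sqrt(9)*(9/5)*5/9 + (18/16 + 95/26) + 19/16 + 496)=-2704/117111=-0.02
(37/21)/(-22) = -37/462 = -0.08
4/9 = 0.44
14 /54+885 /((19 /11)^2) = 2893822 /9747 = 296.89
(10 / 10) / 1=1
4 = 4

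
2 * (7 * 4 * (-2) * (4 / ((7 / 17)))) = -1088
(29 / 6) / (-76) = -29 / 456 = -0.06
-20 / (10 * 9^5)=-2 / 59049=-0.00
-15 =-15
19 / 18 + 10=199 / 18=11.06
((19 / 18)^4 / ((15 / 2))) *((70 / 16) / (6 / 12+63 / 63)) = 912247 / 1889568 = 0.48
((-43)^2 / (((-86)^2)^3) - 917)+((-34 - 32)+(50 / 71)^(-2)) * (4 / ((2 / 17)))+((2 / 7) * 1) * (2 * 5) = -2957549606673097 / 957264280000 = -3089.59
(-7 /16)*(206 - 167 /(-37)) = -54523 /592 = -92.10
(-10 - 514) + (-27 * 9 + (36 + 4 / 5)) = -3651 / 5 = -730.20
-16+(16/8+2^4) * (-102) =-1852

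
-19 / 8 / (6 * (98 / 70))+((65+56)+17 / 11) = 451883 / 3696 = 122.26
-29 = -29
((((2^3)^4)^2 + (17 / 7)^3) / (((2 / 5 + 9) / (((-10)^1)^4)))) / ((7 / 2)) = 575459000100000 / 112847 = 5099462104.44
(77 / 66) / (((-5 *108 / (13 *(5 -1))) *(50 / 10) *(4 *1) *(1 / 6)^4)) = -182 / 25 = -7.28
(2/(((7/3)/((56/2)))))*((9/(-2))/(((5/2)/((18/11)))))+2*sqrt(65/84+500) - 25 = -5263/55+sqrt(883365)/21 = -50.93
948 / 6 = 158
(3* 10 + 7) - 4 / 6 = 109 / 3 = 36.33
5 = 5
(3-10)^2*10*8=3920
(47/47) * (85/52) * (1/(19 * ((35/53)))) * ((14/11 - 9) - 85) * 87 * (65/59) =-99943425/86317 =-1157.86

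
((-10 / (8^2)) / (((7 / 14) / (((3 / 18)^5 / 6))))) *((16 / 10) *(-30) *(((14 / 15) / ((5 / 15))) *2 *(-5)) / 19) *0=0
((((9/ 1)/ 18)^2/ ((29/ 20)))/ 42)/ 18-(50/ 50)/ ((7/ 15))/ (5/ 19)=-178519/ 21924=-8.14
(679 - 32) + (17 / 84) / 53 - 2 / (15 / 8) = 14378561 / 22260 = 645.94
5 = 5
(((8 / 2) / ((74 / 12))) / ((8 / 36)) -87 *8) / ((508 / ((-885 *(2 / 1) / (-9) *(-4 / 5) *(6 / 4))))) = 1512996 / 4699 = 321.98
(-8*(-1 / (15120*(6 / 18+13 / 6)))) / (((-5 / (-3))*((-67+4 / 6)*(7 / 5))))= -1 / 731325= -0.00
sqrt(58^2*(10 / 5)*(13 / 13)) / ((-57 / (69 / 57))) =-1.74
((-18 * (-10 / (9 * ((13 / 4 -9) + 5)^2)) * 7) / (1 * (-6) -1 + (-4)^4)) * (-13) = -29120 / 2241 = -12.99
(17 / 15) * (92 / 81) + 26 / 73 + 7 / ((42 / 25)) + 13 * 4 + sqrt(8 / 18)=10373189 / 177390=58.48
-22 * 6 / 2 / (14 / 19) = -627 / 7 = -89.57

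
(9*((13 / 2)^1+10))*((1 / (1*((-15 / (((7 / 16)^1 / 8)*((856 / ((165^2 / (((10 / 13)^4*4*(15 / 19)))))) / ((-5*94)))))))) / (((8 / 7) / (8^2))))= 629160 / 280554703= 0.00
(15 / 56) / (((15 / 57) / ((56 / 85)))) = 57 / 85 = 0.67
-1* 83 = -83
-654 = -654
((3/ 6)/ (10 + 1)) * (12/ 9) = 2/ 33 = 0.06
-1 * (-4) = 4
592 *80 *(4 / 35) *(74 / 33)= 12137.28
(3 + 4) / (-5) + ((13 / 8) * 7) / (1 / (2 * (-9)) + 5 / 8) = 3808 / 205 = 18.58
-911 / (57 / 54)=-16398 / 19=-863.05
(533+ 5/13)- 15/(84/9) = 193567/364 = 531.78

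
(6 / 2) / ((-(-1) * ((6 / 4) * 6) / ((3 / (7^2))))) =0.02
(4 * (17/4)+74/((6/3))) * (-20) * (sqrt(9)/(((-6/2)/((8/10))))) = 864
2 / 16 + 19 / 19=9 / 8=1.12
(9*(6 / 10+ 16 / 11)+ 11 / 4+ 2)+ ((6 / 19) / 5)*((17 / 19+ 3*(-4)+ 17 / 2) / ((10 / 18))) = 22.94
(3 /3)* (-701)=-701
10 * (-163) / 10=-163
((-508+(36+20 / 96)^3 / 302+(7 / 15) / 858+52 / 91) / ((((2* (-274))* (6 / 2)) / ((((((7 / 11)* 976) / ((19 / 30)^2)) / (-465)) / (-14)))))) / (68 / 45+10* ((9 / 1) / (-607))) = 1354875485552106185 / 36439362478160049408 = 0.04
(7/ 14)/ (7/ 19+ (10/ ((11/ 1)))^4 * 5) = 0.13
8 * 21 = 168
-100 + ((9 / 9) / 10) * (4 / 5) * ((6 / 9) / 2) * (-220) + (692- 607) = -313 / 15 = -20.87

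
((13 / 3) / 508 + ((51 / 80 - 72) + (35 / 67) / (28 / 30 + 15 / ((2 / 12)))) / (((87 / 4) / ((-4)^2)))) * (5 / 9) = -264976516141 / 9087714108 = -29.16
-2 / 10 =-0.20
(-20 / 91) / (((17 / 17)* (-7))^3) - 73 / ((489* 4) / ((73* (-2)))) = 166353637 / 30526314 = 5.45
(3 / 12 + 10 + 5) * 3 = 183 / 4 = 45.75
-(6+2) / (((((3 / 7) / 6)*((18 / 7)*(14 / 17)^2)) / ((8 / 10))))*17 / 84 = -9826 / 945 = -10.40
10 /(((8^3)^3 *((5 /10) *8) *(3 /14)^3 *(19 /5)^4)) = 1071875 /118066872582144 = 0.00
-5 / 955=-1 / 191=-0.01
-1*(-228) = 228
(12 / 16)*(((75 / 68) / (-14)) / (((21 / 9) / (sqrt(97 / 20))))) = -135*sqrt(485) / 53312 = -0.06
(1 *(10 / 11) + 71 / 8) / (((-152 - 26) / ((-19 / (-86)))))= -16359 / 1347104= -0.01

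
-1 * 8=-8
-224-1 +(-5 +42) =-188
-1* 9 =-9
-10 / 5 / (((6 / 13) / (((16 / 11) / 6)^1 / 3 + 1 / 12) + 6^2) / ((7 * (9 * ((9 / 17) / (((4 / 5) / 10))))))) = -1330875 / 61948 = -21.48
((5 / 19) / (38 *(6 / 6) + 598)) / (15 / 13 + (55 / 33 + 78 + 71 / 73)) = 949 / 187596044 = 0.00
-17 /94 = -0.18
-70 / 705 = -14 / 141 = -0.10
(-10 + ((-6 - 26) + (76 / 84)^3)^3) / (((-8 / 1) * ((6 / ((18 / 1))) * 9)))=24269250202771967 / 19062721117944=1273.13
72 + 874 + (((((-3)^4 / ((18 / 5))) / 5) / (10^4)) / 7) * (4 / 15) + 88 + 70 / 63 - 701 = 526225027 / 1575000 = 334.11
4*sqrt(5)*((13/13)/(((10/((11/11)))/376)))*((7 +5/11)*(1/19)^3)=61664*sqrt(5)/377245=0.37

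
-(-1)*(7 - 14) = -7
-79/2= -39.50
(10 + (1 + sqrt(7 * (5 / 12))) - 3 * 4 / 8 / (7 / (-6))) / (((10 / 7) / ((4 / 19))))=7 * sqrt(105) / 285 + 172 / 95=2.06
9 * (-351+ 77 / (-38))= -120735 / 38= -3177.24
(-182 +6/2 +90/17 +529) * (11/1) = 66440/17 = 3908.24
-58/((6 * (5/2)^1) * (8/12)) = -29/5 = -5.80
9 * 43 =387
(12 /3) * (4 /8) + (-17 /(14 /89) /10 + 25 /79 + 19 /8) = -135279 /22120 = -6.12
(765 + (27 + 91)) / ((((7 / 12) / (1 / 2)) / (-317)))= -1679466 / 7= -239923.71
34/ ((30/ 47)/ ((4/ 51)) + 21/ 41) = 131036/ 33339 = 3.93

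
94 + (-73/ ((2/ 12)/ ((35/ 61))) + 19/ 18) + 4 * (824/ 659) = -109444963/ 723582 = -151.25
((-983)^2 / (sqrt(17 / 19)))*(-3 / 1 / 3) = -966289*sqrt(323) / 17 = -1021549.41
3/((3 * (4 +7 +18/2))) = 1/20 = 0.05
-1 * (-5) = 5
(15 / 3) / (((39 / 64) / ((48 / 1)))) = 5120 / 13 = 393.85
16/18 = 8/9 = 0.89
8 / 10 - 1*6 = -26 / 5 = -5.20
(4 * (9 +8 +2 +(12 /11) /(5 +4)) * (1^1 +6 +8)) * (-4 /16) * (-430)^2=-583359500 /11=-53032681.82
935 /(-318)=-935 /318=-2.94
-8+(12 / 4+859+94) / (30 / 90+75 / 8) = 21080 / 233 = 90.47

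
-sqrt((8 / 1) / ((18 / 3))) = -2 * sqrt(3) / 3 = -1.15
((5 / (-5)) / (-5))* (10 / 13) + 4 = 54 / 13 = 4.15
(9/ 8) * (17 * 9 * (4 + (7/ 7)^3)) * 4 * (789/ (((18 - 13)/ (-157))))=-170573121/ 2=-85286560.50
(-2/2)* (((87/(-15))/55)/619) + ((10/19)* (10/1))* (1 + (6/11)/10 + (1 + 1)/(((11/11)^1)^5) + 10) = 222221551/3234275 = 68.71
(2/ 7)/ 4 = 1/ 14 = 0.07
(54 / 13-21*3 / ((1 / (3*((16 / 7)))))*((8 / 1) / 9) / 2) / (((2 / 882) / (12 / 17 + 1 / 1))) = -31230738 / 221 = -141315.56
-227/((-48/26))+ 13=3263/24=135.96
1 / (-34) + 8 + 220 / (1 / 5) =37671 / 34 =1107.97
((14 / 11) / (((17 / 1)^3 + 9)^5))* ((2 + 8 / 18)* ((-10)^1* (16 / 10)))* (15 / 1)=-70 / 270819120420864903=-0.00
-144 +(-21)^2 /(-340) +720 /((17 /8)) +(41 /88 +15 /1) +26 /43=67414789 /321640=209.60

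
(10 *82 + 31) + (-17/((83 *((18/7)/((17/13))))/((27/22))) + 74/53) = 2144501595/2516228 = 852.27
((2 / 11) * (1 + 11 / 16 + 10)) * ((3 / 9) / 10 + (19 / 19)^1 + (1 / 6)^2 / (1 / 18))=391 / 120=3.26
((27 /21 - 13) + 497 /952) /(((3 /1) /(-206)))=768.53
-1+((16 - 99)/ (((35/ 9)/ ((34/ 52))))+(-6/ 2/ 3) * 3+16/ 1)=-1779/ 910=-1.95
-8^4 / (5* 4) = -1024 / 5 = -204.80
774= 774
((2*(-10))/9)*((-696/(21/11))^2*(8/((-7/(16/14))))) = 385777.27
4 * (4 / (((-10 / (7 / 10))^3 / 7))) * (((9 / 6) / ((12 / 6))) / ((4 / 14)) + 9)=-223293 / 500000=-0.45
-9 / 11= -0.82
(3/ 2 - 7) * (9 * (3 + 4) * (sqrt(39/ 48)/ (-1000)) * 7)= 4851 * sqrt(13)/ 8000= 2.19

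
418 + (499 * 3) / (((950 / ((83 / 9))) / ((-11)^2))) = 6202757 / 2850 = 2176.41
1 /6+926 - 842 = 505 /6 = 84.17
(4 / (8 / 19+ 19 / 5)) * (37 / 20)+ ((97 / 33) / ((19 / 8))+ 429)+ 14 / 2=110374129 / 251427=438.99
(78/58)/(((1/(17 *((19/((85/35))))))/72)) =373464/29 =12878.07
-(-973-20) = 993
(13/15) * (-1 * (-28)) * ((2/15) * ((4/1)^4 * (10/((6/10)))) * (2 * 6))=1490944/9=165660.44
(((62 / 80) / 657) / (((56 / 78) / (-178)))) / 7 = -35867 / 858480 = -0.04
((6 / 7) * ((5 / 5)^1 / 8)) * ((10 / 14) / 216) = 5 / 14112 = 0.00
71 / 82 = 0.87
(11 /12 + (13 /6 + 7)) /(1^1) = 121 /12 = 10.08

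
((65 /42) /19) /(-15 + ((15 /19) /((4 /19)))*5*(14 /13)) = 169 /10773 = 0.02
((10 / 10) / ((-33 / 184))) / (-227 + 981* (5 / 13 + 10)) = -0.00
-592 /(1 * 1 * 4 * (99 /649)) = -970.22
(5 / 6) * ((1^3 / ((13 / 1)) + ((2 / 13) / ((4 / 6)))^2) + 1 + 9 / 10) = 3431 / 2028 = 1.69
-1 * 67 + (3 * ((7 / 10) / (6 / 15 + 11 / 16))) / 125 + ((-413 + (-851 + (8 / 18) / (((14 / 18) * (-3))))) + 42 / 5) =-100696249 / 76125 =-1322.78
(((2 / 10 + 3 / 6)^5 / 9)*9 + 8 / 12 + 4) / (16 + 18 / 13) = 0.28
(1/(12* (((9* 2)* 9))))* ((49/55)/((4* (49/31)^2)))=961/20956320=0.00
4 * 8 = 32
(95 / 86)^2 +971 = 7190541 / 7396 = 972.22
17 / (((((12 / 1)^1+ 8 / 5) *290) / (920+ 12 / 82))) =18863 / 4756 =3.97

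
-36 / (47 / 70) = -2520 / 47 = -53.62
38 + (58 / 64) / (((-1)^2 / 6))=695 / 16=43.44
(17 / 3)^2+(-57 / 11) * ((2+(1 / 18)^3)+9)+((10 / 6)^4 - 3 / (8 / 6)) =-415357 / 21384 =-19.42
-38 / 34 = -19 / 17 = -1.12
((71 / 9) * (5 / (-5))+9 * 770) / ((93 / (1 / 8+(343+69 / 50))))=1430821133 / 55800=25641.96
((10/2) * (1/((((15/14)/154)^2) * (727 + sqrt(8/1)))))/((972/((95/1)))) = 2293123756/165125061 - 6308456 * sqrt(2)/165125061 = 13.83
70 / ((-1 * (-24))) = 35 / 12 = 2.92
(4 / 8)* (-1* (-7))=7 / 2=3.50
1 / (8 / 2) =0.25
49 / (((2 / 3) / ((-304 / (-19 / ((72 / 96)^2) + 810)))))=-14364 / 499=-28.79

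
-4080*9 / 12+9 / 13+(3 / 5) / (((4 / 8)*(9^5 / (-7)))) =-3914063147 / 1279395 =-3059.31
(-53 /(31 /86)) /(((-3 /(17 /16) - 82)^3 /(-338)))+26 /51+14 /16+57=276389375275759 /4740538205928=58.30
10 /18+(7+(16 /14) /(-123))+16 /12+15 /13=336913 /33579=10.03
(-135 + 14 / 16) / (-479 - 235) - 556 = -3174799 / 5712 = -555.81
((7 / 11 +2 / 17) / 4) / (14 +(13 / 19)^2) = 16967 / 1302268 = 0.01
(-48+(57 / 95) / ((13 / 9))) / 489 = -1031 / 10595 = -0.10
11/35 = 0.31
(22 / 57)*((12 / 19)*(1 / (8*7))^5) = 11 / 24851771392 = 0.00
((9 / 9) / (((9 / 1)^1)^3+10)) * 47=47 / 739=0.06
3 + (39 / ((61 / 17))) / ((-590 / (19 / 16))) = 1714923 / 575840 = 2.98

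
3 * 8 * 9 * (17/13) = 3672/13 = 282.46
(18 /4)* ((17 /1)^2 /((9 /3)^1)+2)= 442.50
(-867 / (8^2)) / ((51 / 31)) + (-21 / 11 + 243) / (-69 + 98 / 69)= -38742643 / 3282752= -11.80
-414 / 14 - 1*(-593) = 3944 / 7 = 563.43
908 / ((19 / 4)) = 191.16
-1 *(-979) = 979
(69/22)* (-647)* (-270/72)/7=669645/616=1087.09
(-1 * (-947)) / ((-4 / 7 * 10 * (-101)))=6629 / 4040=1.64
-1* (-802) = 802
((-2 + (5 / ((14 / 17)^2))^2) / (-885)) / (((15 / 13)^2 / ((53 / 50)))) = -0.05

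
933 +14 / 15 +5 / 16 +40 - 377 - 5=142139 / 240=592.25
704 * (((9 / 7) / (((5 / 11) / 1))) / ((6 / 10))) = 23232 / 7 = 3318.86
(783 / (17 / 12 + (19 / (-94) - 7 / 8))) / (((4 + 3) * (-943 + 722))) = -883224 / 592501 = -1.49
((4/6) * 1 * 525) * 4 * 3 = 4200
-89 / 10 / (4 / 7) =-623 / 40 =-15.58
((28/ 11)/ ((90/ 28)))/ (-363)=-392/ 179685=-0.00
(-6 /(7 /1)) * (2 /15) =-4 /35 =-0.11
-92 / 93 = -0.99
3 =3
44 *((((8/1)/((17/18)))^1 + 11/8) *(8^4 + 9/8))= 482772433/272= 1774898.65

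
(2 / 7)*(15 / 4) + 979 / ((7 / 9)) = 17637 / 14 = 1259.79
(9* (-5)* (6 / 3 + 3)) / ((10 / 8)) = -180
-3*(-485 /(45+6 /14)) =3395 /106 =32.03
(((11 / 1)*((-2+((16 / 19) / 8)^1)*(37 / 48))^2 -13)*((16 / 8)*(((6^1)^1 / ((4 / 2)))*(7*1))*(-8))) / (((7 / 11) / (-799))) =1593700581 / 361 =4414683.05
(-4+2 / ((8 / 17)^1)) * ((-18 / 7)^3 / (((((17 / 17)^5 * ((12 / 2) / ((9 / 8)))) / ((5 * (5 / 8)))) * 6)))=-18225 / 43904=-0.42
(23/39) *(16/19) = 368/741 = 0.50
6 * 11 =66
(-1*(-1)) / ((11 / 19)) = 19 / 11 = 1.73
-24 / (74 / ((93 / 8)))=-279 / 74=-3.77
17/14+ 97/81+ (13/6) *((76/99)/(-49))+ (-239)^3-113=-1192067922545/87318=-13652029.62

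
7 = 7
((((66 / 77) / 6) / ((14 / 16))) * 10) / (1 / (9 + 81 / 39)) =11520 / 637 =18.08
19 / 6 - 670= -4001 / 6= -666.83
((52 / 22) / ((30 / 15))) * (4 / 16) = 13 / 44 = 0.30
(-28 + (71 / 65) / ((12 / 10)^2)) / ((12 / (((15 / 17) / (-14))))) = 63745 / 445536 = 0.14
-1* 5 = -5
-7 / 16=-0.44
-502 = -502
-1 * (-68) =68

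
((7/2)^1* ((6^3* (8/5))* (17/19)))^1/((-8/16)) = -205632/95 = -2164.55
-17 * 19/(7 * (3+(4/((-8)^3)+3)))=-41344/5369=-7.70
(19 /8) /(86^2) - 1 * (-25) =25.00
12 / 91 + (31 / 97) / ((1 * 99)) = 118057 / 873873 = 0.14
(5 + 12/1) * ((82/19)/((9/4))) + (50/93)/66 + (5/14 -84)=-41655707/816354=-51.03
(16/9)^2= 256/81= 3.16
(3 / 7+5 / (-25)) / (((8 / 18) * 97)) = 18 / 3395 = 0.01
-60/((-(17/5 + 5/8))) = 2400/161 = 14.91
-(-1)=1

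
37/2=18.50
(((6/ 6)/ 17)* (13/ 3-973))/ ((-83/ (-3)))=-2906/ 1411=-2.06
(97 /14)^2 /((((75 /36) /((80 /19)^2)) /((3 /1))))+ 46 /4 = 43763519 /35378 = 1237.03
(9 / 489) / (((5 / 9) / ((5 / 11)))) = 27 / 1793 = 0.02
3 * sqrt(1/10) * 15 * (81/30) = 243 * sqrt(10)/20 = 38.42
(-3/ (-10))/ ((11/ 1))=3/ 110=0.03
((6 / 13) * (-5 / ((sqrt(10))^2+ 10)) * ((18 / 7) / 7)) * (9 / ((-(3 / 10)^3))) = 9000 / 637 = 14.13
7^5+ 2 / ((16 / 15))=134471 / 8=16808.88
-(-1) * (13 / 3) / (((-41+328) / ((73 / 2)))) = 949 / 1722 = 0.55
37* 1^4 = 37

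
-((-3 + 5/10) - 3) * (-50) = -275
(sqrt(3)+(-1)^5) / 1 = -1+sqrt(3) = 0.73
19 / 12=1.58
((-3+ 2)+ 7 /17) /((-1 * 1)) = 10 /17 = 0.59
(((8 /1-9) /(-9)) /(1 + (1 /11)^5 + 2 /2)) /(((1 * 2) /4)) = 322102 /2898927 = 0.11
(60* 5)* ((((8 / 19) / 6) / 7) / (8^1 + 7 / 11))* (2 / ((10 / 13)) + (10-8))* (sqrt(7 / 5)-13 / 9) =-52624 / 22743 + 4048* sqrt(35) / 12635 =-0.42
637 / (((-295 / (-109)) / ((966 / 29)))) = 67072278 / 8555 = 7840.13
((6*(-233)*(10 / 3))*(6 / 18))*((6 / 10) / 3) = -932 / 3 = -310.67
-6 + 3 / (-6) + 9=5 / 2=2.50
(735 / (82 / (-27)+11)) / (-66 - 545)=-3969 / 26273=-0.15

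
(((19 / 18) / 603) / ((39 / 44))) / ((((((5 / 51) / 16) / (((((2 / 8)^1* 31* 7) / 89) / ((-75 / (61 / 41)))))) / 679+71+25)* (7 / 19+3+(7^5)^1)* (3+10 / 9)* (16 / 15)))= 3033738589805 / 10870745526921586573098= 0.00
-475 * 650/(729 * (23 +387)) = -30875/29889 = -1.03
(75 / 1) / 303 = 25 / 101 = 0.25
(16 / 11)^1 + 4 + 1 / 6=371 / 66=5.62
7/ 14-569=-1137/ 2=-568.50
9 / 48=3 / 16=0.19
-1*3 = -3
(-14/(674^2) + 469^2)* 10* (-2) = -499615016110/113569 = -4399220.00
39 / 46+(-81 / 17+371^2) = 107632199 / 782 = 137637.08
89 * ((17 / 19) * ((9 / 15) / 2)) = 4539 / 190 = 23.89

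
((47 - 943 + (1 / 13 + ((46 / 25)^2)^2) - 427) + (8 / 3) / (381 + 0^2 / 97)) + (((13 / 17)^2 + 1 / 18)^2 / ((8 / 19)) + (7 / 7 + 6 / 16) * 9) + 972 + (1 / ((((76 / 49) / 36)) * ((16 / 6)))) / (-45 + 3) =-326.31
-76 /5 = -15.20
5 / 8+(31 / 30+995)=119599 / 120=996.66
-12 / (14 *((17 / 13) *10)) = -39 / 595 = -0.07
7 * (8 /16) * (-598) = -2093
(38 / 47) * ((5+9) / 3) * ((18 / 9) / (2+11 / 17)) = 18088 / 6345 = 2.85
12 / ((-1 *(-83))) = 12 / 83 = 0.14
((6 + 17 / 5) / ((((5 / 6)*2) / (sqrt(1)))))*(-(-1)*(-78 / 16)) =-5499 / 200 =-27.50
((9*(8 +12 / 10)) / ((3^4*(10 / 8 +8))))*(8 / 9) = 1472 / 14985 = 0.10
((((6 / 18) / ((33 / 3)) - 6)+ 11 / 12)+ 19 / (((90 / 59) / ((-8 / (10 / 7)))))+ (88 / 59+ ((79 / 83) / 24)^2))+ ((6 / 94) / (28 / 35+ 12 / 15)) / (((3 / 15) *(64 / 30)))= -295403146068421 / 4034595206400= -73.22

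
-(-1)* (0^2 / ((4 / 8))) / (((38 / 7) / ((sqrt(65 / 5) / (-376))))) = 0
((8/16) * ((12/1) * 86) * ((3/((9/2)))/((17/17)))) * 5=1720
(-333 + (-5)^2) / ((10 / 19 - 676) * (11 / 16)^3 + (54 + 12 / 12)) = 1089536 / 581897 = 1.87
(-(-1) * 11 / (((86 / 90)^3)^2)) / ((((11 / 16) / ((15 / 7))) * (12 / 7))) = 166075312500 / 6321363049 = 26.27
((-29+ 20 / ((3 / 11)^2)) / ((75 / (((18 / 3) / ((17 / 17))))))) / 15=4318 / 3375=1.28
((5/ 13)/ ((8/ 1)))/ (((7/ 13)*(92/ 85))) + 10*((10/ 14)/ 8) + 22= 118369/ 5152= 22.98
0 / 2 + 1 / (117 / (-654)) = -218 / 39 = -5.59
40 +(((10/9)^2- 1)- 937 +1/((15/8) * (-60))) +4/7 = -12703676/14175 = -896.20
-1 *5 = -5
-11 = -11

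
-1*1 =-1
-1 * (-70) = 70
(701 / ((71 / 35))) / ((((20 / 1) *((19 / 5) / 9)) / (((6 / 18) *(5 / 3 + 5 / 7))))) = 32.48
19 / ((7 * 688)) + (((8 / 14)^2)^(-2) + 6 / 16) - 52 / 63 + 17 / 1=17984261 / 693504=25.93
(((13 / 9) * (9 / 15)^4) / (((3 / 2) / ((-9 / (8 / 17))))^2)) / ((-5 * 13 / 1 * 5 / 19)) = -1.78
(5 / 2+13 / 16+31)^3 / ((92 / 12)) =496407447 / 94208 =5269.27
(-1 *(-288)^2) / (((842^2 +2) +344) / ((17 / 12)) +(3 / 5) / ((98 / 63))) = -32901120 / 198606953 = -0.17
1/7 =0.14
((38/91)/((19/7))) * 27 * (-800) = -43200/13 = -3323.08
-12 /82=-6 /41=-0.15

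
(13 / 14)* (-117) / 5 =-1521 / 70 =-21.73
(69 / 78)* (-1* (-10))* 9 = 1035 / 13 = 79.62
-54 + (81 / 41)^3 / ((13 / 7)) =-44662455 / 895973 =-49.85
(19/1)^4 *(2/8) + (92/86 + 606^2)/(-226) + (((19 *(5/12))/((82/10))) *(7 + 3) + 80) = 74216954663/2390628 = 31044.96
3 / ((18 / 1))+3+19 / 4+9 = 203 / 12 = 16.92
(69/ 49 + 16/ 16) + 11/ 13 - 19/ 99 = 193124/ 63063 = 3.06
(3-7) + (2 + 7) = 5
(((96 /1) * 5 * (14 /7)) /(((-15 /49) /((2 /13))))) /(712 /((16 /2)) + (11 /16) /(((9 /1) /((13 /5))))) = -4515840 /834899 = -5.41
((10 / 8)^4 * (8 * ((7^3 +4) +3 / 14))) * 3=9114375 / 448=20344.59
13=13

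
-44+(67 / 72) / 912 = -2889149 / 65664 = -44.00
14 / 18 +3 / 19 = 160 / 171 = 0.94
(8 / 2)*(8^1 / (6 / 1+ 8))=16 / 7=2.29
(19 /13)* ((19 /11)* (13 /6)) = 361 /66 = 5.47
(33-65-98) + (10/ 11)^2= -15630/ 121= -129.17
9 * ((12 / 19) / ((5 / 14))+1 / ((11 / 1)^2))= 183807 / 11495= 15.99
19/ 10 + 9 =109/ 10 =10.90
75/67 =1.12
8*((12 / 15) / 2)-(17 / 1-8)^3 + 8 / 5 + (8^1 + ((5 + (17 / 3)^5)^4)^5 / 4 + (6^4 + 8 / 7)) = 9870285202061081793382469183733373342522869374336331040378930261731977038261867689918672287091052305848250055655775063109373 / 18038213225620396586276139541796744544573763270035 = 547187522322993746653662000000000000000000000000000000000000000000000000000.00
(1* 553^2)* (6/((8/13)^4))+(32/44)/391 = 112697522601031/8808448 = 12794254.18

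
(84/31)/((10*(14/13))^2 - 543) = -14196/2237177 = -0.01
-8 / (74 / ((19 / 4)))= -19 / 37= -0.51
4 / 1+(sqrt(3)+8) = sqrt(3)+12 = 13.73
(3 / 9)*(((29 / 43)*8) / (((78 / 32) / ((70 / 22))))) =129920 / 55341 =2.35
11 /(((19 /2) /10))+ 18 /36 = 459 /38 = 12.08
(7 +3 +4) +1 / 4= 57 / 4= 14.25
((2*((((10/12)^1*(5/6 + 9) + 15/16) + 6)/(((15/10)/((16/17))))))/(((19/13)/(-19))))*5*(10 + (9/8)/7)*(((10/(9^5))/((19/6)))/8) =-402951575/4806352404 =-0.08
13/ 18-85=-1517/ 18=-84.28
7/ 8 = 0.88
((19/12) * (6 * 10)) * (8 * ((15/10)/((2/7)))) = 3990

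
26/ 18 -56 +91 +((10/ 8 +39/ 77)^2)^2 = 45.96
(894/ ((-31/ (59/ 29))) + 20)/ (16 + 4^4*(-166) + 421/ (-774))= 26908884/ 29559066959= 0.00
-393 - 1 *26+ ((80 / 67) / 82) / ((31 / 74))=-418.97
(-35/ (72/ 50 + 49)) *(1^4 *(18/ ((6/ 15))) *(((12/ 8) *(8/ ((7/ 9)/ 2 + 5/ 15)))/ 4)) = -2126250/ 16393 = -129.70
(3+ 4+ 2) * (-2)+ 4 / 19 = -338 / 19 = -17.79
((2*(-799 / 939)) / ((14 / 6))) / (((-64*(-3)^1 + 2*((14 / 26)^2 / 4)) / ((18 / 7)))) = -9722232 / 996061465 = -0.01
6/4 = 3/2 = 1.50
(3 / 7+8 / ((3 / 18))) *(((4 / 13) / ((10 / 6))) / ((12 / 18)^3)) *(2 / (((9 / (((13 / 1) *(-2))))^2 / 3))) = 52884 / 35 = 1510.97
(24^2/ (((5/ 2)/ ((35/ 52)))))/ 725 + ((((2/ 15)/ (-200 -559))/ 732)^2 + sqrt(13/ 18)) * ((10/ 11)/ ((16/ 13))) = 123214390180205497/ 576039497742165600 + 65 * sqrt(26)/ 528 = 0.84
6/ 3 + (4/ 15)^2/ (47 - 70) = 10334/ 5175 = 2.00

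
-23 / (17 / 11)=-253 / 17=-14.88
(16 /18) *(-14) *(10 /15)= -224 /27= -8.30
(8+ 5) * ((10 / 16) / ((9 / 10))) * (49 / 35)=455 / 36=12.64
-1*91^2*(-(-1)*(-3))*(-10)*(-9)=2235870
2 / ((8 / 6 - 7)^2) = 18 / 289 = 0.06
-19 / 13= -1.46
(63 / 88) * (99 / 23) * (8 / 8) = 567 / 184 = 3.08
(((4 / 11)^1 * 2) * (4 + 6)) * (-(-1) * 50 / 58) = 2000 / 319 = 6.27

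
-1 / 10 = -0.10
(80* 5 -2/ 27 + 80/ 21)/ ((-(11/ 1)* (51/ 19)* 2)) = -724907/ 106029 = -6.84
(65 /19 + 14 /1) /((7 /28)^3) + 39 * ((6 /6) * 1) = 21925 /19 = 1153.95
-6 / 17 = -0.35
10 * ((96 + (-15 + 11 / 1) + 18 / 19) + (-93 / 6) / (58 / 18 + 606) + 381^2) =1452539.22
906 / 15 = 302 / 5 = 60.40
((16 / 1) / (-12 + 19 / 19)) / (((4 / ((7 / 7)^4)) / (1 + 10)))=-4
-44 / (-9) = 44 / 9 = 4.89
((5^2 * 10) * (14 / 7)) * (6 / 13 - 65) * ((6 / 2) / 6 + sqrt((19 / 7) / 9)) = -419500 * sqrt(133) / 273 - 209750 / 13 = -33855.90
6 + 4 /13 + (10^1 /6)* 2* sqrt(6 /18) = 10* sqrt(3) /9 + 82 /13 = 8.23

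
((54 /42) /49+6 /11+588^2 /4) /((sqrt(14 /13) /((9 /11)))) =2935126665* sqrt(182) /581042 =68148.30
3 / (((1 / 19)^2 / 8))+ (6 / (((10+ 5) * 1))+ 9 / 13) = 563231 / 65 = 8665.09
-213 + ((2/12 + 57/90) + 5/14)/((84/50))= -41613/196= -212.31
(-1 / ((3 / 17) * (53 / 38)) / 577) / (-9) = 646 / 825687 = 0.00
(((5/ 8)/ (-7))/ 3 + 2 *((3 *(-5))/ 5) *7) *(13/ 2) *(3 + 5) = -91793/ 42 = -2185.55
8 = 8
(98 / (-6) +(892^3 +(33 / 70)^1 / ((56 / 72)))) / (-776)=-1043306440241 / 1140720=-914603.44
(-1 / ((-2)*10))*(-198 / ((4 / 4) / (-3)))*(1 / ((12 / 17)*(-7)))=-1683 / 280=-6.01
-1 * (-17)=17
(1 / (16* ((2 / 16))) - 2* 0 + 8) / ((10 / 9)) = 153 / 20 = 7.65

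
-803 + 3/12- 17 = -3279/4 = -819.75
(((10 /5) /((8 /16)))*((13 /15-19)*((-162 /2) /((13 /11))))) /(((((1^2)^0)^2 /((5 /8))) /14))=565488 /13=43499.08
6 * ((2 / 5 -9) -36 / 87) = -7842 / 145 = -54.08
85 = 85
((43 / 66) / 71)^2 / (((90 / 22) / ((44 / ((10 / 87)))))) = 53621 / 6805350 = 0.01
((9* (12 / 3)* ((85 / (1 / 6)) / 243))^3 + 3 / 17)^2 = 186036763301.14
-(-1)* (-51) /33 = -17 /11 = -1.55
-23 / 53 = -0.43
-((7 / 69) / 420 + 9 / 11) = -0.82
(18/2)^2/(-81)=-1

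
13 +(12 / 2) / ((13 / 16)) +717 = 9586 / 13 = 737.38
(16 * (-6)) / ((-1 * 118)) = 48 / 59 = 0.81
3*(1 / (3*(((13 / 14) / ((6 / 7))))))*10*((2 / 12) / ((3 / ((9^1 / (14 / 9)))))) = 270 / 91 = 2.97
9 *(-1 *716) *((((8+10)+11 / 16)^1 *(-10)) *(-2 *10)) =-24084450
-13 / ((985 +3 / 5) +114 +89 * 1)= -0.01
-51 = -51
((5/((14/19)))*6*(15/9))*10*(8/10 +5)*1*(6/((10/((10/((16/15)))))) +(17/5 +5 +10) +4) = 3088355/28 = 110298.39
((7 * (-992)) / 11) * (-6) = 3787.64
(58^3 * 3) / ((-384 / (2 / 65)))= -24389 / 520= -46.90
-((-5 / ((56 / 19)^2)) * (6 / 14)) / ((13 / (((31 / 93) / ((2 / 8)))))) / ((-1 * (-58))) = 1805 / 4137952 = 0.00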